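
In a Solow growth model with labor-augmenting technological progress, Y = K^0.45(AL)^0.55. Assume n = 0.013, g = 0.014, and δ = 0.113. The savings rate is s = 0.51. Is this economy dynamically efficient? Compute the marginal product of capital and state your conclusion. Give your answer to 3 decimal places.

dynamically inefficient; MPK ≈ 0.124

Capital per effective worker breaks even when investment replaces (n + g + δ)·k; here n + g + δ = 0.14.
Steady-state k*: s·k^0.45 = 0.14·k gives k* = (0.51/0.14)^(1/0.55) ≈ 10.4907.
MPK = 0.45·10.4907^(-0.55) ≈ 0.1235.
MPK < n+g+δ = 0.14, so the economy is dynamically inefficient (over-saving).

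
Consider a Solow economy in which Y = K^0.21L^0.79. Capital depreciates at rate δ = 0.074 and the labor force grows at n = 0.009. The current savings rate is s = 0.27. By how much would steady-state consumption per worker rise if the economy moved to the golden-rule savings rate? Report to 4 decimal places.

Δc ≈ 0.0122

The effective depreciation rate is n + δ = 0.009 + 0.074 = 0.083.
Current steady state (s = 0.27): k* = (0.27/0.083)^(1/0.79) ≈ 4.4511, y* = 4.4511^0.21 ≈ 1.3683, c* = (1−0.27)·1.3683 ≈ 0.9988.
Golden rule sets MPK = n+δ: 0.21·k^(0.21−1) = 0.083, so k_gold = (0.21/0.083)^(1/0.79) ≈ 3.2382.
y_gold = 3.2382^0.21 ≈ 1.2799, c_gold = y_gold − 0.083·k_gold ≈ 1.0111.
Gain: Δc = 1.0111 − 0.9988 ≈ 0.0122.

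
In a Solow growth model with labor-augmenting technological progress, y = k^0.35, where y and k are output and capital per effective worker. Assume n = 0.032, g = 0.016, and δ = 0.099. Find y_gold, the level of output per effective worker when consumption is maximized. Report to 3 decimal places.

n + g + δ = 0.032 + 0.016 + 0.099 = 0.147.
Maximizing c = f(k) − (n+g+δ)·k gives f'(k) = n+g+δ, i.e. 0.35·k^(0.35−1) = 0.147, so k_gold = (0.35/0.147)^(1/0.65) ≈ 3.7985.
Output: y_gold = k_gold^0.35 = 3.7985^0.35 ≈ 1.5954.

y_gold ≈ 1.595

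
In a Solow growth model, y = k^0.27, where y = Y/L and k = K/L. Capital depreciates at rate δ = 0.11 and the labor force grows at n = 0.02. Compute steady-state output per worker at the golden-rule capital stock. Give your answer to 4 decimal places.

Capital per worker breaks even when investment replaces (n + δ)·k; here n + δ = 0.13.
Maximizing c = f(k) − (n+δ)·k gives f'(k) = n+δ, i.e. 0.27·k^(0.27−1) = 0.13, so k_gold = (0.27/0.13)^(1/0.73) ≈ 2.7216.
Output: y_gold = k_gold^0.27 = 2.7216^0.27 ≈ 1.3104.

y_gold ≈ 1.3104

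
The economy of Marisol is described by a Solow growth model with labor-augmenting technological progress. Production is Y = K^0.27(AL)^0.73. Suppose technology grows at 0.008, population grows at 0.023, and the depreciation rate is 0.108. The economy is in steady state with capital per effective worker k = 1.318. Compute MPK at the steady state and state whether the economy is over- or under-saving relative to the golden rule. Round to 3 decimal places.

Capital per effective worker breaks even when investment replaces (n + g + δ)·k; here n + g + δ = 0.139.
MPK = 0.27·k^(0.27−1) = 0.27·1.318^(-0.73) ≈ 0.2207.
MPK > 0.139, so the economy is dynamically efficient (under-saving).

under-saving; MPK ≈ 0.221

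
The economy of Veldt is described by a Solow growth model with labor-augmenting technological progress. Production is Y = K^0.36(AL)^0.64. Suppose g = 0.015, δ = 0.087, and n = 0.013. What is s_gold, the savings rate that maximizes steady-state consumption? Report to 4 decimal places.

s_gold = 0.3600

n + g + δ = 0.013 + 0.015 + 0.087 = 0.115.
At the golden rule MPK = n+g+δ, and in any Cobb-Douglas steady state s = (n+g+δ)·k/y = MPK·k/y = capital's share 0.36.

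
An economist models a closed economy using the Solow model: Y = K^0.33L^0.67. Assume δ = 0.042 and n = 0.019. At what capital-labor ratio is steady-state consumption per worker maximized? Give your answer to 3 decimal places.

n + δ = 0.019 + 0.042 = 0.061.
Golden rule sets MPK = n+δ: 0.33·k^(0.33−1) = 0.061, so k_gold = (0.33/0.061)^(1/0.67) ≈ 12.4252.

k_gold ≈ 12.425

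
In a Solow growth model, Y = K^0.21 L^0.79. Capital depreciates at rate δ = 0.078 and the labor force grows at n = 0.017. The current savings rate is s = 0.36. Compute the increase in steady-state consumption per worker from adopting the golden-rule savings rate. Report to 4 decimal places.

Δc ≈ 0.0635

Break-even investment rate: n + δ = 0.017 + 0.078 = 0.095.
Current steady state (s = 0.36): k* = (0.36/0.095)^(1/0.79) ≈ 5.3998, y* = 5.3998^0.21 ≈ 1.4249, c* = (1−0.36)·1.4249 ≈ 0.9120.
Setting f'(k) = n+δ gives 0.21·k^(0.21−1) = 0.095, hence k_gold = (0.21/0.095)^(1/0.79) ≈ 2.7294.
y_gold = 2.7294^0.21 ≈ 1.2347, c_gold = y_gold − 0.095·k_gold ≈ 0.9754.
Gain: Δc = 0.9754 − 0.9120 ≈ 0.0635.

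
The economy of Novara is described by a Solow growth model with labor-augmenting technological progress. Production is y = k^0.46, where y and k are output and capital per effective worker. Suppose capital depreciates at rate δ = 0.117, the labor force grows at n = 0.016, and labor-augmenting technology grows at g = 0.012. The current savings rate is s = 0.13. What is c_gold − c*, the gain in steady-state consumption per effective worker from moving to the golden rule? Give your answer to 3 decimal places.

Δc ≈ 0.651

Capital per effective worker breaks even when investment replaces (n + g + δ)·k; here n + g + δ = 0.145.
Current steady state (s = 0.13): k* = (0.13/0.145)^(1/0.54) ≈ 0.8169, y* = 0.8169^0.46 ≈ 0.9112, c* = (1−0.13)·0.9112 ≈ 0.7927.
Golden rule sets MPK = n+g+δ: 0.46·k^(0.46−1) = 0.145, so k_gold = (0.46/0.145)^(1/0.54) ≈ 8.4820.
y_gold = 8.4820^0.46 ≈ 2.6737, c_gold = y_gold − 0.145·k_gold ≈ 1.4438.
Gain: Δc = 1.4438 − 0.7927 ≈ 0.6511.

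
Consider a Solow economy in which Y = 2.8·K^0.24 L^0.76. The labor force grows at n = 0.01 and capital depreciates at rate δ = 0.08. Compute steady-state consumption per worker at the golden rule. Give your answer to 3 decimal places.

n + δ = 0.01 + 0.08 = 0.09.
Setting f'(k) = n+δ gives 0.24·2.8·k^(0.24−1) = 0.09, hence k_gold = (0.24·2.8/0.09)^(1/0.76) ≈ 14.0881.
y_gold = 2.8·14.0881^0.24 ≈ 5.2830.
c_gold = y_gold − (n+δ)·k_gold = 5.2830 − 0.09·14.0881 ≈ 4.0151.

c_gold ≈ 4.015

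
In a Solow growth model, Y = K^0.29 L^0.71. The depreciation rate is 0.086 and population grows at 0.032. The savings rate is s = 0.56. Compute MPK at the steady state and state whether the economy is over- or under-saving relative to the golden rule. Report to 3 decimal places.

Break-even investment rate: n + δ = 0.032 + 0.086 = 0.118.
Steady-state k*: s·k^0.29 = 0.118·k gives k* = (0.56/0.118)^(1/0.71) ≈ 8.9649.
MPK = 0.29·8.9649^(-0.71) ≈ 0.0611.
MPK < n+δ = 0.118, so the economy is dynamically inefficient (over-saving).

over-saving; MPK ≈ 0.061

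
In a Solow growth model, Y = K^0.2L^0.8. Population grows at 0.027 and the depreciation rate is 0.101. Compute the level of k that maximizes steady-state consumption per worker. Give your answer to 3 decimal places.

k_gold ≈ 1.747

n + δ = 0.027 + 0.101 = 0.128.
Golden rule sets MPK = n+δ: 0.2·k^(0.2−1) = 0.128, so k_gold = (0.2/0.128)^(1/0.8) ≈ 1.7469.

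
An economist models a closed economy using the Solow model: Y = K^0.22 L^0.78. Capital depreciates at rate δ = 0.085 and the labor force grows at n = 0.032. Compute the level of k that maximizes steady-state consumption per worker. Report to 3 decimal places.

Break-even investment rate: n + δ = 0.032 + 0.085 = 0.117.
Maximizing c = f(k) − (n+δ)·k gives f'(k) = n+δ, i.e. 0.22·k^(0.22−1) = 0.117, so k_gold = (0.22/0.117)^(1/0.78) ≈ 2.2469.

k_gold ≈ 2.247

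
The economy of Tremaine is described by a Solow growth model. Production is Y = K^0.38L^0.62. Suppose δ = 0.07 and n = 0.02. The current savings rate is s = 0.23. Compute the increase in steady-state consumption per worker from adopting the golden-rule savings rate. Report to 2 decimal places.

Δc ≈ 0.13

Break-even investment rate: n + δ = 0.02 + 0.07 = 0.09.
Current steady state (s = 0.23): k* = (0.23/0.09)^(1/0.62) ≈ 4.5419, y* = 4.5419^0.38 ≈ 1.7773, c* = (1−0.23)·1.7773 ≈ 1.3685.
Maximizing c = f(k) − (n+δ)·k gives f'(k) = n+δ, i.e. 0.38·k^(0.38−1) = 0.09, so k_gold = (0.38/0.09)^(1/0.62) ≈ 10.2079.
y_gold = 10.2079^0.38 ≈ 2.4177, c_gold = y_gold − 0.09·k_gold ≈ 1.4990.
Gain: Δc = 1.4990 − 1.3685 ≈ 0.1305.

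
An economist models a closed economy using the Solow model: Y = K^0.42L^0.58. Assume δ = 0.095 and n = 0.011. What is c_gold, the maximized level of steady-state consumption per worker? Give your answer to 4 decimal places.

n + δ = 0.011 + 0.095 = 0.106.
Setting f'(k) = n+δ gives 0.42·k^(0.42−1) = 0.106, hence k_gold = (0.42/0.106)^(1/0.58) ≈ 10.7383.
y_gold = 10.7383^0.42 ≈ 2.7102.
c_gold = y_gold − (n+δ)·k_gold = 2.7102 − 0.106·10.7383 ≈ 1.5719.

c_gold ≈ 1.5719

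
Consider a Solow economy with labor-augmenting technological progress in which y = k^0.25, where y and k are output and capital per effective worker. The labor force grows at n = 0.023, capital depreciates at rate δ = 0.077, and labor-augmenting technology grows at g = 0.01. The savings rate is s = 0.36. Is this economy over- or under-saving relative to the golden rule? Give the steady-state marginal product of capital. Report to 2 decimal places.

n + g + δ = 0.023 + 0.01 + 0.077 = 0.11.
Steady-state k*: s·k^0.25 = 0.11·k gives k* = (0.36/0.11)^(1/0.75) ≈ 4.8590.
MPK = 0.25·4.8590^(-0.75) ≈ 0.0764.
MPK < n+g+δ = 0.11, so the economy is dynamically inefficient (over-saving).

over-saving; MPK ≈ 0.08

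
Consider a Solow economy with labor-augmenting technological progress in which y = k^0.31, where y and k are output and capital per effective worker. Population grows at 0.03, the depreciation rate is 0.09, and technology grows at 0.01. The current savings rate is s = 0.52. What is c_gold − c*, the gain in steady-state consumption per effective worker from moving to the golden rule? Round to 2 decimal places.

Δc ≈ 0.12

The effective depreciation rate is n + g + δ = 0.03 + 0.01 + 0.09 = 0.13.
Current steady state (s = 0.52): k* = (0.52/0.13)^(1/0.69) ≈ 7.4568, y* = 7.4568^0.31 ≈ 1.8642, c* = (1−0.52)·1.8642 ≈ 0.8948.
Golden rule sets MPK = n+g+δ: 0.31·k^(0.31−1) = 0.13, so k_gold = (0.31/0.13)^(1/0.69) ≈ 3.5236.
y_gold = 3.5236^0.31 ≈ 1.4776, c_gold = y_gold − 0.13·k_gold ≈ 1.0196.
Gain: Δc = 1.0196 − 0.8948 ≈ 0.1248.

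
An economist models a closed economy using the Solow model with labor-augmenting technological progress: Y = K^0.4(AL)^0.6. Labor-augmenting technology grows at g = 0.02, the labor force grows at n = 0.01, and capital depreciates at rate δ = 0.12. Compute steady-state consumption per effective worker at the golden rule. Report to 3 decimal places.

c_gold ≈ 1.154

Break-even investment rate: n + g + δ = 0.01 + 0.02 + 0.12 = 0.15.
Setting f'(k) = n+g+δ gives 0.4·k^(0.4−1) = 0.15, hence k_gold = (0.4/0.15)^(1/0.6) ≈ 5.1280.
y_gold = 5.1280^0.4 ≈ 1.9230.
c_gold = y_gold − (n+g+δ)·k_gold = 1.9230 − 0.15·5.1280 ≈ 1.1538.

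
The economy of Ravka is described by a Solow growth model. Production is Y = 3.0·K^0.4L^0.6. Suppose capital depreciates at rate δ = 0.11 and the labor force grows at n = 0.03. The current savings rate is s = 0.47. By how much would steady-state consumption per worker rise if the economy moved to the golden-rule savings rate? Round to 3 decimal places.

Δc ≈ 0.124

Capital per worker breaks even when investment replaces (n + δ)·k; here n + δ = 0.14.
Current steady state (s = 0.47): k* = (0.47·3.0/0.14)^(1/0.6) ≈ 46.9698, y* = 3.0·46.9698^0.4 ≈ 13.9910, c* = (1−0.47)·13.9910 ≈ 7.4152.
At the golden rule the marginal product of capital equals n+δ: 0.4·3.0·k^(0.4−1) = 0.14. Solving, k_gold = (0.4·3.0/0.14)^(1/0.6) ≈ 35.8995.
y_gold = 3.0·35.8995^0.4 ≈ 12.5648, c_gold = y_gold − 0.14·k_gold ≈ 7.5389.
Gain: Δc = 7.5389 − 7.4152 ≈ 0.1237.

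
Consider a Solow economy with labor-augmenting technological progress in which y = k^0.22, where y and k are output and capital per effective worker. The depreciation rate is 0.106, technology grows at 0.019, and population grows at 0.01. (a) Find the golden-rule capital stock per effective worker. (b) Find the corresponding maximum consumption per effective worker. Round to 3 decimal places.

(a) k_gold ≈ 1.870; (b) c_gold ≈ 0.895

The effective depreciation rate is n + g + δ = 0.01 + 0.019 + 0.106 = 0.135.
Golden rule sets MPK = n+g+δ: 0.22·k^(0.22−1) = 0.135, so k_gold = (0.22/0.135)^(1/0.78) ≈ 1.8703.
y_gold = 1.8703^0.22 ≈ 1.1477; c_gold = y_gold − 0.135·k_gold ≈ 0.8952.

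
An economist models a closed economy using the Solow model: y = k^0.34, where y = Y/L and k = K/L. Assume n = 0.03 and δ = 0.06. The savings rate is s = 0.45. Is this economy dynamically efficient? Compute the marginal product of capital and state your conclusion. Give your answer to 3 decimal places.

dynamically inefficient; MPK ≈ 0.068

The effective depreciation rate is n + δ = 0.03 + 0.06 = 0.09.
Steady-state k*: s·k^0.34 = 0.09·k gives k* = (0.45/0.09)^(1/0.66) ≈ 11.4563.
MPK = 0.34·11.4563^(-0.66) ≈ 0.0680.
MPK < n+δ = 0.09, so the economy is dynamically inefficient (over-saving).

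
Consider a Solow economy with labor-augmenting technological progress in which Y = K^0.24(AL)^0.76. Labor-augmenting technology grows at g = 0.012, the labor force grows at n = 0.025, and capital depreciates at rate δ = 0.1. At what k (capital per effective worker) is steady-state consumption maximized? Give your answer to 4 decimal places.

k_gold ≈ 2.0911

The effective depreciation rate is n + g + δ = 0.025 + 0.012 + 0.1 = 0.137.
Maximizing c = f(k) − (n+g+δ)·k gives f'(k) = n+g+δ, i.e. 0.24·k^(0.24−1) = 0.137, so k_gold = (0.24/0.137)^(1/0.76) ≈ 2.0911.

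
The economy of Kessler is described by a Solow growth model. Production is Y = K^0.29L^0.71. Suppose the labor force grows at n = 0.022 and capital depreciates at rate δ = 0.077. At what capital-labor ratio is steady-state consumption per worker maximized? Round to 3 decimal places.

The effective depreciation rate is n + δ = 0.022 + 0.077 = 0.099.
At the golden rule the marginal product of capital equals n+δ: 0.29·k^(0.29−1) = 0.099. Solving, k_gold = (0.29/0.099)^(1/0.71) ≈ 4.5437.

k_gold ≈ 4.544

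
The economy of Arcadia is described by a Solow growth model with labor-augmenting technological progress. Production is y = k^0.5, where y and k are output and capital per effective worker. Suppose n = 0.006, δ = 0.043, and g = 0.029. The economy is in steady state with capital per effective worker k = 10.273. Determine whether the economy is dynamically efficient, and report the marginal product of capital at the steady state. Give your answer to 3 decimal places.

The effective depreciation rate is n + g + δ = 0.006 + 0.029 + 0.043 = 0.078.
MPK = 0.5·k^(0.5−1) = 0.5·10.273^(-0.5) ≈ 0.1560.
MPK > 0.078, so the economy is dynamically efficient (under-saving).

dynamically efficient; MPK ≈ 0.156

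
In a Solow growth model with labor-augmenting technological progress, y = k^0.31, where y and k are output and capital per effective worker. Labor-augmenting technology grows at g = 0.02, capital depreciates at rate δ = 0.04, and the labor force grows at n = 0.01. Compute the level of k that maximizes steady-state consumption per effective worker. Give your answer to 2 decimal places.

k_gold ≈ 8.64

The effective depreciation rate is n + g + δ = 0.01 + 0.02 + 0.04 = 0.07.
Golden rule sets MPK = n+g+δ: 0.31·k^(0.31−1) = 0.07, so k_gold = (0.31/0.07)^(1/0.69) ≈ 8.6420.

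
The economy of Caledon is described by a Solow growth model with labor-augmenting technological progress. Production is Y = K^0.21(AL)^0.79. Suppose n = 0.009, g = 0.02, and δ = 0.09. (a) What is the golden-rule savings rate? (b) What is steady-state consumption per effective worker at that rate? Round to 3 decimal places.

(a) s_gold = 0.210; (b) c_gold ≈ 0.919

n + g + δ = 0.009 + 0.02 + 0.09 = 0.119.
For Cobb-Douglas, s_gold equals capital's share: s_gold = 0.21.
At the golden rule the marginal product of capital equals n+g+δ: 0.21·k^(0.21−1) = 0.119. Solving, k_gold = (0.21/0.119)^(1/0.79) ≈ 2.0523.
y_gold = 2.0523^0.21 ≈ 1.1630; c_gold = (1−0.21)·y_gold ≈ 0.9188.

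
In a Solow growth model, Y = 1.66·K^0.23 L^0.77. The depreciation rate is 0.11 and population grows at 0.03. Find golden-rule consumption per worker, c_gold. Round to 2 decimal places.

Break-even investment rate: n + δ = 0.03 + 0.11 = 0.14.
Setting f'(k) = n+δ gives 0.23·1.66·k^(0.23−1) = 0.14, hence k_gold = (0.23·1.66/0.14)^(1/0.77) ≈ 3.6801.
y_gold = 1.66·3.6801^0.23 ≈ 2.2400.
c_gold = y_gold − (n+δ)·k_gold = 2.2400 − 0.14·3.6801 ≈ 1.7248.

c_gold ≈ 1.72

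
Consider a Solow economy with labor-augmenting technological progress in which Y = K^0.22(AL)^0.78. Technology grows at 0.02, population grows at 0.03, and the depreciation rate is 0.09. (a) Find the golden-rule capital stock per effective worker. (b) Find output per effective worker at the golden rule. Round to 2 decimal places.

(a) k_gold ≈ 1.79; (b) y_gold ≈ 1.14

Break-even investment rate: n + g + δ = 0.03 + 0.02 + 0.09 = 0.14.
Golden rule sets MPK = n+g+δ: 0.22·k^(0.22−1) = 0.14, so k_gold = (0.22/0.14)^(1/0.78) ≈ 1.7851.
y_gold = 1.7851^0.22 ≈ 1.1360.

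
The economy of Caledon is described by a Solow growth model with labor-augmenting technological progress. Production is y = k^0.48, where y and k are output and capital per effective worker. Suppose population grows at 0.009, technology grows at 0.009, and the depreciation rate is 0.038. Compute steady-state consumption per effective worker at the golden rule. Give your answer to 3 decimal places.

c_gold ≈ 3.778

The effective depreciation rate is n + g + δ = 0.009 + 0.009 + 0.038 = 0.056.
Maximizing c = f(k) − (n+g+δ)·k gives f'(k) = n+g+δ, i.e. 0.48·k^(0.48−1) = 0.056, so k_gold = (0.48/0.056)^(1/0.52) ≈ 62.2778.
y_gold = 62.2778^0.48 ≈ 7.2657.
c_gold = y_gold − (n+g+δ)·k_gold = 7.2657 − 0.056·62.2778 ≈ 3.7782.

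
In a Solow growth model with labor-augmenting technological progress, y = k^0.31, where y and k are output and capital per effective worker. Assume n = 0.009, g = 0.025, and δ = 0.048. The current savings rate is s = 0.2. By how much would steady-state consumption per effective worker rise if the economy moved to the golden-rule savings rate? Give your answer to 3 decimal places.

Δc ≈ 0.060

Capital per effective worker breaks even when investment replaces (n + g + δ)·k; here n + g + δ = 0.082.
Current steady state (s = 0.2): k* = (0.2/0.082)^(1/0.69) ≈ 3.6407, y* = 3.6407^0.31 ≈ 1.4927, c* = (1−0.2)·1.4927 ≈ 1.1941.
At the golden rule the marginal product of capital equals n+g+δ: 0.31·k^(0.31−1) = 0.082. Solving, k_gold = (0.31/0.082)^(1/0.69) ≈ 6.8711.
y_gold = 6.8711^0.31 ≈ 1.8175, c_gold = y_gold − 0.082·k_gold ≈ 1.2541.
Gain: Δc = 1.2541 − 1.1941 ≈ 0.0599.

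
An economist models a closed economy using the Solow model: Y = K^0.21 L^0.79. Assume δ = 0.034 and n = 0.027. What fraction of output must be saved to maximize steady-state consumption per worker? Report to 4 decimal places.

s_gold = 0.2100

The effective depreciation rate is n + δ = 0.027 + 0.034 = 0.061.
At the golden rule MPK = n+δ, and in any Cobb-Douglas steady state s = (n+δ)·k/y = MPK·k/y = capital's share 0.21.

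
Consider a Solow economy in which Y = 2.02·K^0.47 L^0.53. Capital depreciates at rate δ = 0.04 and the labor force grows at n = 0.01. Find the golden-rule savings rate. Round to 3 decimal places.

s_gold = 0.470

Break-even investment rate: n + δ = 0.01 + 0.04 = 0.05.
At the golden rule MPK = n+δ, and in any Cobb-Douglas steady state s = (n+δ)·k/y = MPK·k/y = capital's share 0.47.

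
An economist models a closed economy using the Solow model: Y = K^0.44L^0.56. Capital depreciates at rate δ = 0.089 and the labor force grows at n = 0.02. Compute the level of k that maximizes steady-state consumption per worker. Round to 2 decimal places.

k_gold ≈ 12.08

Capital per worker breaks even when investment replaces (n + δ)·k; here n + δ = 0.109.
Setting f'(k) = n+δ gives 0.44·k^(0.44−1) = 0.109, hence k_gold = (0.44/0.109)^(1/0.56) ≈ 12.0834.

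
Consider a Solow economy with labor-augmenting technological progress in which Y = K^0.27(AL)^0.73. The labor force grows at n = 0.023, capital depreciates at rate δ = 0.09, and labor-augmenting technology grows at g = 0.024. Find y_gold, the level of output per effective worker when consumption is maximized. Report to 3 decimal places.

Capital per effective worker breaks even when investment replaces (n + g + δ)·k; here n + g + δ = 0.137.
At the golden rule the marginal product of capital equals n+g+δ: 0.27·k^(0.27−1) = 0.137. Solving, k_gold = (0.27/0.137)^(1/0.73) ≈ 2.5329.
Output: y_gold = k_gold^0.27 = 2.5329^0.27 ≈ 1.2852.

y_gold ≈ 1.285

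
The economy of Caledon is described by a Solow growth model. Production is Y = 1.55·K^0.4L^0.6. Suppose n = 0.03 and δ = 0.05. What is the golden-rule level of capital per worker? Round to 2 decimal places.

k_gold ≈ 30.35

Capital per worker breaks even when investment replaces (n + δ)·k; here n + δ = 0.08.
At the golden rule the marginal product of capital equals n+δ: 0.4·1.55·k^(0.4−1) = 0.08. Solving, k_gold = (0.4·1.55/0.08)^(1/0.6) ≈ 30.3508.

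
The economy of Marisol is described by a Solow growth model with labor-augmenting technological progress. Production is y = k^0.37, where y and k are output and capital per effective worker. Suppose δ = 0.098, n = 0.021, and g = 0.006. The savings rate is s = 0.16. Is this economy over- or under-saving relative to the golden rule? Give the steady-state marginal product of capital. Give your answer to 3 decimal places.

under-saving; MPK ≈ 0.289

The effective depreciation rate is n + g + δ = 0.021 + 0.006 + 0.098 = 0.125.
Steady-state k*: s·k^0.37 = 0.125·k gives k* = (0.16/0.125)^(1/0.63) ≈ 1.4797.
MPK = 0.37·1.4797^(-0.63) ≈ 0.2891.
MPK > n+g+δ = 0.125, so the economy is dynamically efficient (under-saving).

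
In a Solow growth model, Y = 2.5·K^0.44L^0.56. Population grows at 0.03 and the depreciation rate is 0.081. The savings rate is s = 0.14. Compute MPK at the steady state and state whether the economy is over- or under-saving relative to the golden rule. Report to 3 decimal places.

n + δ = 0.03 + 0.081 = 0.111.
Steady-state k*: s·A·k^0.44 = 0.111·k gives k* = (0.14·2.5/0.111)^(1/0.56) ≈ 7.7735.
MPK = 0.44·2.5·7.7735^(-0.56) ≈ 0.3489.
MPK > n+δ = 0.111, so the economy is dynamically efficient (under-saving).

under-saving; MPK ≈ 0.349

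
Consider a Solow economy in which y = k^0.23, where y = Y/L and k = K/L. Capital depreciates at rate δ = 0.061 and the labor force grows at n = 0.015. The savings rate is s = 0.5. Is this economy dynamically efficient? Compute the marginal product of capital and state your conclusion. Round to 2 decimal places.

dynamically inefficient; MPK ≈ 0.03

Break-even investment rate: n + δ = 0.015 + 0.061 = 0.076.
Steady-state k*: s·k^0.23 = 0.076·k gives k* = (0.5/0.076)^(1/0.77) ≈ 11.5489.
MPK = 0.23·11.5489^(-0.77) ≈ 0.0350.
MPK < n+δ = 0.076, so the economy is dynamically inefficient (over-saving).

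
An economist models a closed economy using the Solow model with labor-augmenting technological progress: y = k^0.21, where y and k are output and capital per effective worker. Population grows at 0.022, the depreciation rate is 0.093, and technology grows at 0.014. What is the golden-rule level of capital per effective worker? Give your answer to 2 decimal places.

k_gold ≈ 1.85

n + g + δ = 0.022 + 0.014 + 0.093 = 0.129.
Maximizing c = f(k) − (n+g+δ)·k gives f'(k) = n+g+δ, i.e. 0.21·k^(0.21−1) = 0.129, so k_gold = (0.21/0.129)^(1/0.79) ≈ 1.8530.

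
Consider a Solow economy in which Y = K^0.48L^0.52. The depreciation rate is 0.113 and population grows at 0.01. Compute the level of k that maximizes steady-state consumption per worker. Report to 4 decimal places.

n + δ = 0.01 + 0.113 = 0.123.
Maximizing c = f(k) − (n+δ)·k gives f'(k) = n+δ, i.e. 0.48·k^(0.48−1) = 0.123, so k_gold = (0.48/0.123)^(1/0.52) ≈ 13.7147.

k_gold ≈ 13.7147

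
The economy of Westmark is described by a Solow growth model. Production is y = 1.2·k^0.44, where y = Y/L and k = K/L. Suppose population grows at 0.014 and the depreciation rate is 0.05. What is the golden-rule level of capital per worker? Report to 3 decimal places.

k_gold ≈ 43.304

n + δ = 0.014 + 0.05 = 0.064.
Setting f'(k) = n+δ gives 0.44·1.2·k^(0.44−1) = 0.064, hence k_gold = (0.44·1.2/0.064)^(1/0.56) ≈ 43.3037.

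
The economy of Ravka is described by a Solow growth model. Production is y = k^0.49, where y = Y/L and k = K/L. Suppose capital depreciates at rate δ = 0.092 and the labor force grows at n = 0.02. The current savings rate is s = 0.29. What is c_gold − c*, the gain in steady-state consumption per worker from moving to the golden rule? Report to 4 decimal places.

Capital per worker breaks even when investment replaces (n + δ)·k; here n + δ = 0.112.
Current steady state (s = 0.29): k* = (0.29/0.112)^(1/0.51) ≈ 6.4589, y* = 6.4589^0.49 ≈ 2.4945, c* = (1−0.29)·2.4945 ≈ 1.7711.
At the golden rule the marginal product of capital equals n+δ: 0.49·k^(0.49−1) = 0.112. Solving, k_gold = (0.49/0.112)^(1/0.51) ≈ 18.0642.
y_gold = 18.0642^0.49 ≈ 4.1290, c_gold = y_gold − 0.112·k_gold ≈ 2.1058.
Gain: Δc = 2.1058 − 1.7711 ≈ 0.3347.

Δc ≈ 0.3347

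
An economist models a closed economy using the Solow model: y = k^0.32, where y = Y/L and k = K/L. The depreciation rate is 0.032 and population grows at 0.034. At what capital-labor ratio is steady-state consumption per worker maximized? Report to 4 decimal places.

Break-even investment rate: n + δ = 0.034 + 0.032 = 0.066.
Maximizing c = f(k) − (n+δ)·k gives f'(k) = n+δ, i.e. 0.32·k^(0.32−1) = 0.066, so k_gold = (0.32/0.066)^(1/0.68) ≈ 10.1916.

k_gold ≈ 10.1916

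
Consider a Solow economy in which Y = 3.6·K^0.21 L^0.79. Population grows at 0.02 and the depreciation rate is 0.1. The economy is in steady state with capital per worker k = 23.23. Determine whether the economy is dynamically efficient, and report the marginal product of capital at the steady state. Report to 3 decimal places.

dynamically inefficient; MPK ≈ 0.063

n + δ = 0.02 + 0.1 = 0.12.
MPK = 0.21·3.6·k^(0.21−1) = 0.21·3.6·23.23^(-0.79) ≈ 0.0630.
MPK < 0.12, so the economy is dynamically inefficient (over-saving).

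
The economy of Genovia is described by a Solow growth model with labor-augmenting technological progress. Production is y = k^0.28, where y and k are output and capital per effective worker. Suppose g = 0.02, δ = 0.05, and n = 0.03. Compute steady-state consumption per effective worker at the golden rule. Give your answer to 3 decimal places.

c_gold ≈ 1.075

The effective depreciation rate is n + g + δ = 0.03 + 0.02 + 0.05 = 0.1.
Maximizing c = f(k) − (n+g+δ)·k gives f'(k) = n+g+δ, i.e. 0.28·k^(0.28−1) = 0.1, so k_gold = (0.28/0.1)^(1/0.72) ≈ 4.1788.
y_gold = 4.1788^0.28 ≈ 1.4924.
c_gold = y_gold − (n+g+δ)·k_gold = 1.4924 − 0.1·4.1788 ≈ 1.0746.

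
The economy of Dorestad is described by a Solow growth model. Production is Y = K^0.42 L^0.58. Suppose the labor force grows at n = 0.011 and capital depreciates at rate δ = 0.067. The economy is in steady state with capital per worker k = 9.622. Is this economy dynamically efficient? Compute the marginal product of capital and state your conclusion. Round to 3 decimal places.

The effective depreciation rate is n + δ = 0.011 + 0.067 = 0.078.
MPK = 0.42·k^(0.42−1) = 0.42·9.622^(-0.58) ≈ 0.1130.
MPK > 0.078, so the economy is dynamically efficient (under-saving).

dynamically efficient; MPK ≈ 0.113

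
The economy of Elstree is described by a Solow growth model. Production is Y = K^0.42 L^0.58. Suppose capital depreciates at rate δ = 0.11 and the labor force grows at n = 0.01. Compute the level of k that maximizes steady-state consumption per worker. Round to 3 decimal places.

Break-even investment rate: n + δ = 0.01 + 0.11 = 0.12.
Maximizing c = f(k) − (n+δ)·k gives f'(k) = n+δ, i.e. 0.42·k^(0.42−1) = 0.12, so k_gold = (0.42/0.12)^(1/0.58) ≈ 8.6706.

k_gold ≈ 8.671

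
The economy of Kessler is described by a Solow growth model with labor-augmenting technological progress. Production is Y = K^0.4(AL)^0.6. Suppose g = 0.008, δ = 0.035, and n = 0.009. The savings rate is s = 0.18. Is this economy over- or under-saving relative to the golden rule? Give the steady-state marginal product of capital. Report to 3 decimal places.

Break-even investment rate: n + g + δ = 0.009 + 0.008 + 0.035 = 0.052.
Steady-state k*: s·k^0.4 = 0.052·k gives k* = (0.18/0.052)^(1/0.6) ≈ 7.9210.
MPK = 0.4·7.9210^(-0.6) ≈ 0.1156.
MPK > n+g+δ = 0.052, so the economy is dynamically efficient (under-saving).

under-saving; MPK ≈ 0.116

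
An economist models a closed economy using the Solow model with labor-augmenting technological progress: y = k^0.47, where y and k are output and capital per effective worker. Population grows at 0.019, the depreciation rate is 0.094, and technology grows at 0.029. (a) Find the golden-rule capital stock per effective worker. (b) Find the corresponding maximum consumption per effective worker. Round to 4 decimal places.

The effective depreciation rate is n + g + δ = 0.019 + 0.029 + 0.094 = 0.142.
At the golden rule the marginal product of capital equals n+g+δ: 0.47·k^(0.47−1) = 0.142. Solving, k_gold = (0.47/0.142)^(1/0.53) ≈ 9.5669.
y_gold = 9.5669^0.47 ≈ 2.8904; c_gold = y_gold − 0.142·k_gold ≈ 1.5319.

(a) k_gold ≈ 9.5669; (b) c_gold ≈ 1.5319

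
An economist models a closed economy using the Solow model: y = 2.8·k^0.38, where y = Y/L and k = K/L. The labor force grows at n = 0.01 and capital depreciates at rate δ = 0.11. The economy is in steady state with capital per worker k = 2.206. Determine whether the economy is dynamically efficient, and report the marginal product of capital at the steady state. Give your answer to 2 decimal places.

dynamically efficient; MPK ≈ 0.65

Break-even investment rate: n + δ = 0.01 + 0.11 = 0.12.
MPK = 0.38·2.8·k^(0.38−1) = 0.38·2.8·2.206^(-0.62) ≈ 0.6515.
MPK > 0.12, so the economy is dynamically efficient (under-saving).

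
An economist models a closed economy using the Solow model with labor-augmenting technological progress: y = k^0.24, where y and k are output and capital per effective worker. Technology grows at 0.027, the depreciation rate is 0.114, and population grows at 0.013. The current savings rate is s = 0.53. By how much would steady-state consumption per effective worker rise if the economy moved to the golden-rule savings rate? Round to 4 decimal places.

Break-even investment rate: n + g + δ = 0.013 + 0.027 + 0.114 = 0.154.
Current steady state (s = 0.53): k* = (0.53/0.154)^(1/0.76) ≈ 5.0846, y* = 5.0846^0.24 ≈ 1.4774, c* = (1−0.53)·1.4774 ≈ 0.6944.
Golden rule sets MPK = n+g+δ: 0.24·k^(0.24−1) = 0.154, so k_gold = (0.24/0.154)^(1/0.76) ≈ 1.7928.
y_gold = 1.7928^0.24 ≈ 1.1504, c_gold = y_gold − 0.154·k_gold ≈ 0.8743.
Gain: Δc = 0.8743 − 0.6944 ≈ 0.1799.

Δc ≈ 0.1799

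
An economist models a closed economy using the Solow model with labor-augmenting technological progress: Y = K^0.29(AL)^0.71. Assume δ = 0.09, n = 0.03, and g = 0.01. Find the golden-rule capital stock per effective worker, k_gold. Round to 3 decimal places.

k_gold ≈ 3.096

Break-even investment rate: n + g + δ = 0.03 + 0.01 + 0.09 = 0.13.
At the golden rule the marginal product of capital equals n+g+δ: 0.29·k^(0.29−1) = 0.13. Solving, k_gold = (0.29/0.13)^(1/0.71) ≈ 3.0959.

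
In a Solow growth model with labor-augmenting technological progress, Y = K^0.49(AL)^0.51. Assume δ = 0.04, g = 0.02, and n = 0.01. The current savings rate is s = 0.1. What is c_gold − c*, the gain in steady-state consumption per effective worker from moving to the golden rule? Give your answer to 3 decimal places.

Break-even investment rate: n + g + δ = 0.01 + 0.02 + 0.04 = 0.07.
Current steady state (s = 0.1): k* = (0.1/0.07)^(1/0.51) ≈ 2.0125, y* = 2.0125^0.49 ≈ 1.4087, c* = (1−0.1)·1.4087 ≈ 1.2679.
Setting f'(k) = n+g+δ gives 0.49·k^(0.49−1) = 0.07, hence k_gold = (0.49/0.07)^(1/0.51) ≈ 45.3999.
y_gold = 45.3999^0.49 ≈ 6.4857, c_gold = y_gold − 0.07·k_gold ≈ 3.3077.
Gain: Δc = 3.3077 − 1.2679 ≈ 2.0399.

Δc ≈ 2.040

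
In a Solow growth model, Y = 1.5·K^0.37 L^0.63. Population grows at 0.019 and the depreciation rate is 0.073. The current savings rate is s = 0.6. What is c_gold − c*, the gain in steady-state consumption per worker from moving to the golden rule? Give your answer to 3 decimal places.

Δc ≈ 0.425

n + δ = 0.019 + 0.073 = 0.092.
Current steady state (s = 0.6): k* = (0.6·1.5/0.092)^(1/0.63) ≈ 37.3379, y* = 1.5·37.3379^0.37 ≈ 5.7251, c* = (1−0.6)·5.7251 ≈ 2.2901.
At the golden rule the marginal product of capital equals n+δ: 0.37·1.5·k^(0.37−1) = 0.092. Solving, k_gold = (0.37·1.5/0.092)^(1/0.63) ≈ 17.3339.
y_gold = 1.5·17.3339^0.37 ≈ 4.3101, c_gold = y_gold − 0.092·k_gold ≈ 2.7153.
Gain: Δc = 2.7153 − 2.2901 ≈ 0.4253.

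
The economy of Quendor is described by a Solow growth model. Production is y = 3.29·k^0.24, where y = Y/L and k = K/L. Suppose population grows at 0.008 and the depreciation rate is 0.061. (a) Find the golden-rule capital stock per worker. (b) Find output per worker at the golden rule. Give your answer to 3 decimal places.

Capital per worker breaks even when investment replaces (n + δ)·k; here n + δ = 0.069.
Golden rule sets MPK = n+δ: 0.24·3.29·k^(0.24−1) = 0.069, so k_gold = (0.24·3.29/0.069)^(1/0.76) ≈ 24.7081.
y_gold = 3.29·24.7081^0.24 ≈ 7.1036.

(a) k_gold ≈ 24.708; (b) y_gold ≈ 7.104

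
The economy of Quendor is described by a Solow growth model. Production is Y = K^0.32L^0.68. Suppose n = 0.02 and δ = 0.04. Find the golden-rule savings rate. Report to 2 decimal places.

s_gold = 0.32

Capital per worker breaks even when investment replaces (n + δ)·k; here n + δ = 0.06.
At the golden rule MPK = n+δ, and in any Cobb-Douglas steady state s = (n+δ)·k/y = MPK·k/y = capital's share 0.32.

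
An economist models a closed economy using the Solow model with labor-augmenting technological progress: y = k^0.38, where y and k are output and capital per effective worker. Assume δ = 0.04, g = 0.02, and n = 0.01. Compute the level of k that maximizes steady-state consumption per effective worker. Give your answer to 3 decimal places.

k_gold ≈ 15.310

Break-even investment rate: n + g + δ = 0.01 + 0.02 + 0.04 = 0.07.
At the golden rule the marginal product of capital equals n+g+δ: 0.38·k^(0.38−1) = 0.07. Solving, k_gold = (0.38/0.07)^(1/0.62) ≈ 15.3101.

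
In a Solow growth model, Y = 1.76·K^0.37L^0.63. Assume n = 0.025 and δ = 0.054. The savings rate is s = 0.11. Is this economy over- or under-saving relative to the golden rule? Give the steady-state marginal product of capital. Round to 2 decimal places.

The effective depreciation rate is n + δ = 0.025 + 0.054 = 0.079.
Steady-state k*: s·A·k^0.37 = 0.079·k gives k* = (0.11·1.76/0.079)^(1/0.63) ≈ 4.1486.
MPK = 0.37·1.76·4.1486^(-0.63) ≈ 0.2657.
MPK > n+δ = 0.079, so the economy is dynamically efficient (under-saving).

under-saving; MPK ≈ 0.27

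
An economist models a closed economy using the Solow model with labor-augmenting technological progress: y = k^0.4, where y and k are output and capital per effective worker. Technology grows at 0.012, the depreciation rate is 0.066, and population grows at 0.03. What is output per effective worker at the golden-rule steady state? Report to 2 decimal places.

y_gold ≈ 2.39

n + g + δ = 0.03 + 0.012 + 0.066 = 0.108.
Golden rule sets MPK = n+g+δ: 0.4·k^(0.4−1) = 0.108, so k_gold = (0.4/0.108)^(1/0.6) ≈ 8.8660.
Output: y_gold = k_gold^0.4 = 8.8660^0.4 ≈ 2.3938.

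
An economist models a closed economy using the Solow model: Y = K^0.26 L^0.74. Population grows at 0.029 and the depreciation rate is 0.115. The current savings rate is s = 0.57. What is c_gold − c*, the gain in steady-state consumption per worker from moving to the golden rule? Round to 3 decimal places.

Capital per worker breaks even when investment replaces (n + δ)·k; here n + δ = 0.144.
Current steady state (s = 0.57): k* = (0.57/0.144)^(1/0.74) ≈ 6.4187, y* = 6.4187^0.26 ≈ 1.6216, c* = (1−0.57)·1.6216 ≈ 0.6973.
Maximizing c = f(k) − (n+δ)·k gives f'(k) = n+δ, i.e. 0.26·k^(0.26−1) = 0.144, so k_gold = (0.26/0.144)^(1/0.74) ≈ 2.2221.
y_gold = 2.2221^0.26 ≈ 1.2307, c_gold = y_gold − 0.144·k_gold ≈ 0.9107.
Gain: Δc = 0.9107 − 0.6973 ≈ 0.2135.

Δc ≈ 0.213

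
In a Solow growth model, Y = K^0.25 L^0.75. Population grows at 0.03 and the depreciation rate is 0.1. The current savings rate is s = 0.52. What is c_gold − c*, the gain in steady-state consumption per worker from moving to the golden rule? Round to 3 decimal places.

n + δ = 0.03 + 0.1 = 0.13.
Current steady state (s = 0.52): k* = (0.52/0.13)^(1/0.75) ≈ 6.3496, y* = 6.3496^0.25 ≈ 1.5874, c* = (1−0.52)·1.5874 ≈ 0.7620.
At the golden rule the marginal product of capital equals n+δ: 0.25·k^(0.25−1) = 0.13. Solving, k_gold = (0.25/0.13)^(1/0.75) ≈ 2.3915.
y_gold = 2.3915^0.25 ≈ 1.2436, c_gold = y_gold − 0.13·k_gold ≈ 0.9327.
Gain: Δc = 0.9327 − 0.7620 ≈ 0.1707.

Δc ≈ 0.171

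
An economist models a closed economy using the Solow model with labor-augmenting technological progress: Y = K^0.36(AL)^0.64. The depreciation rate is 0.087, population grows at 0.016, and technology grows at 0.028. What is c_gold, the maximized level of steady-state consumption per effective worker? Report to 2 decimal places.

n + g + δ = 0.016 + 0.028 + 0.087 = 0.131.
Golden rule sets MPK = n+g+δ: 0.36·k^(0.36−1) = 0.131, so k_gold = (0.36/0.131)^(1/0.64) ≈ 4.8527.
y_gold = 4.8527^0.36 ≈ 1.7659.
c_gold = y_gold − (n+g+δ)·k_gold = 1.7659 − 0.131·4.8527 ≈ 1.1301.

c_gold ≈ 1.13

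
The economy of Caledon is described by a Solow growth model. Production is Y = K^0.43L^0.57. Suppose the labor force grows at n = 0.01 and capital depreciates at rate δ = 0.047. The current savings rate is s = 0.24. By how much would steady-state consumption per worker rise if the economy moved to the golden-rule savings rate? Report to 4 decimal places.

The effective depreciation rate is n + δ = 0.01 + 0.047 = 0.057.
Current steady state (s = 0.24): k* = (0.24/0.057)^(1/0.57) ≈ 12.4545, y* = 12.4545^0.43 ≈ 2.9579, c* = (1−0.24)·2.9579 ≈ 2.2480.
Golden rule sets MPK = n+δ: 0.43·k^(0.43−1) = 0.057, so k_gold = (0.43/0.057)^(1/0.57) ≈ 34.6448.
y_gold = 34.6448^0.43 ≈ 4.5924, c_gold = y_gold − 0.057·k_gold ≈ 2.6177.
Gain: Δc = 2.6177 − 2.2480 ≈ 0.3697.

Δc ≈ 0.3697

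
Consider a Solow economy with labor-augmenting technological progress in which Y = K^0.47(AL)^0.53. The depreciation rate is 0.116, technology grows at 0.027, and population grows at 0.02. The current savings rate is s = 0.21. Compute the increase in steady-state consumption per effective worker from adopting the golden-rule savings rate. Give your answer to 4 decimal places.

Capital per effective worker breaks even when investment replaces (n + g + δ)·k; here n + g + δ = 0.163.
Current steady state (s = 0.21): k* = (0.21/0.163)^(1/0.53) ≈ 1.6129, y* = 1.6129^0.47 ≈ 1.2519, c* = (1−0.21)·1.2519 ≈ 0.9890.
Setting f'(k) = n+g+δ gives 0.47·k^(0.47−1) = 0.163, hence k_gold = (0.47/0.163)^(1/0.53) ≈ 7.3749.
y_gold = 7.3749^0.47 ≈ 2.5577, c_gold = y_gold − 0.163·k_gold ≈ 1.3556.
Gain: Δc = 1.3556 − 0.9890 ≈ 0.3666.

Δc ≈ 0.3666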